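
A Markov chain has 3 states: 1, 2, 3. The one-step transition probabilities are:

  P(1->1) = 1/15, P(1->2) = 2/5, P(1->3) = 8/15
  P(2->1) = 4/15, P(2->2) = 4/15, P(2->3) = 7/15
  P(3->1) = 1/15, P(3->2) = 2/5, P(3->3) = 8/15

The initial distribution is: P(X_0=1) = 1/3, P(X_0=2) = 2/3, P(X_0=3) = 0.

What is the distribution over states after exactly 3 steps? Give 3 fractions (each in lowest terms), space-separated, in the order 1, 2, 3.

Answer: 467/3375 3566/10125 5158/10125

Derivation:
Propagating the distribution step by step (d_{t+1} = d_t * P):
d_0 = (1=1/3, 2=2/3, 3=0)
  d_1[1] = 1/3*1/15 + 2/3*4/15 + 0*1/15 = 1/5
  d_1[2] = 1/3*2/5 + 2/3*4/15 + 0*2/5 = 14/45
  d_1[3] = 1/3*8/15 + 2/3*7/15 + 0*8/15 = 22/45
d_1 = (1=1/5, 2=14/45, 3=22/45)
  d_2[1] = 1/5*1/15 + 14/45*4/15 + 22/45*1/15 = 29/225
  d_2[2] = 1/5*2/5 + 14/45*4/15 + 22/45*2/5 = 242/675
  d_2[3] = 1/5*8/15 + 14/45*7/15 + 22/45*8/15 = 346/675
d_2 = (1=29/225, 2=242/675, 3=346/675)
  d_3[1] = 29/225*1/15 + 242/675*4/15 + 346/675*1/15 = 467/3375
  d_3[2] = 29/225*2/5 + 242/675*4/15 + 346/675*2/5 = 3566/10125
  d_3[3] = 29/225*8/15 + 242/675*7/15 + 346/675*8/15 = 5158/10125
d_3 = (1=467/3375, 2=3566/10125, 3=5158/10125)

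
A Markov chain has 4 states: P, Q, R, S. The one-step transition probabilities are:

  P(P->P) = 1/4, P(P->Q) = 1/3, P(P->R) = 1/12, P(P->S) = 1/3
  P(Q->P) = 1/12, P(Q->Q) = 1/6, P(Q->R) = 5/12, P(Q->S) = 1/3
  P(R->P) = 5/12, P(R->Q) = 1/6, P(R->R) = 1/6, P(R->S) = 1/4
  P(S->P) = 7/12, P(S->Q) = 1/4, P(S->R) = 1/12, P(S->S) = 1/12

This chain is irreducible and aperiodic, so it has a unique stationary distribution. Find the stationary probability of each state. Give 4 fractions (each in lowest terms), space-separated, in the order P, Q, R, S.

Answer: 787/2426 587/2426 217/1213 309/1213

Derivation:
The stationary distribution satisfies pi = pi * P, i.e.:
  pi_P = 1/4*pi_P + 1/12*pi_Q + 5/12*pi_R + 7/12*pi_S
  pi_Q = 1/3*pi_P + 1/6*pi_Q + 1/6*pi_R + 1/4*pi_S
  pi_R = 1/12*pi_P + 5/12*pi_Q + 1/6*pi_R + 1/12*pi_S
  pi_S = 1/3*pi_P + 1/3*pi_Q + 1/4*pi_R + 1/12*pi_S
with normalization: pi_P + pi_Q + pi_R + pi_S = 1.

Using the first 3 balance equations plus normalization, the linear system A*pi = b is:
  [-3/4, 1/12, 5/12, 7/12] . pi = 0
  [1/3, -5/6, 1/6, 1/4] . pi = 0
  [1/12, 5/12, -5/6, 1/12] . pi = 0
  [1, 1, 1, 1] . pi = 1

Solving yields:
  pi_P = 787/2426
  pi_Q = 587/2426
  pi_R = 217/1213
  pi_S = 309/1213

Verification (pi * P):
  787/2426*1/4 + 587/2426*1/12 + 217/1213*5/12 + 309/1213*7/12 = 787/2426 = pi_P  (ok)
  787/2426*1/3 + 587/2426*1/6 + 217/1213*1/6 + 309/1213*1/4 = 587/2426 = pi_Q  (ok)
  787/2426*1/12 + 587/2426*5/12 + 217/1213*1/6 + 309/1213*1/12 = 217/1213 = pi_R  (ok)
  787/2426*1/3 + 587/2426*1/3 + 217/1213*1/4 + 309/1213*1/12 = 309/1213 = pi_S  (ok)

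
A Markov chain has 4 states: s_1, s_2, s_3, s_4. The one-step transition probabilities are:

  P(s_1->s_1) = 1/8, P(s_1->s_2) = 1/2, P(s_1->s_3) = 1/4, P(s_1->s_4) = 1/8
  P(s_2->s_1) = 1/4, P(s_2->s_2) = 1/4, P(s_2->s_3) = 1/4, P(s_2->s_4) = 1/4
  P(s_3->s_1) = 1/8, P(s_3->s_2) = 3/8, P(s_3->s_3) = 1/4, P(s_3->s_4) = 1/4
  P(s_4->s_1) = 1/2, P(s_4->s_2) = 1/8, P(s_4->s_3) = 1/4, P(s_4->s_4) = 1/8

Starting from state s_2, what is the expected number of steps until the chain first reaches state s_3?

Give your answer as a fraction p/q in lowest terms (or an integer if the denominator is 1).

Answer: 4

Derivation:
Let h_i = expected steps to first reach s_3 from state i.
Boundary: h_s_3 = 0.
First-step equations for the other states:
  h_s_1 = 1 + 1/8*h_s_1 + 1/2*h_s_2 + 1/4*h_s_3 + 1/8*h_s_4
  h_s_2 = 1 + 1/4*h_s_1 + 1/4*h_s_2 + 1/4*h_s_3 + 1/4*h_s_4
  h_s_4 = 1 + 1/2*h_s_1 + 1/8*h_s_2 + 1/4*h_s_3 + 1/8*h_s_4

Substituting h_s_3 = 0 and rearranging gives the linear system (I - Q) h = 1:
  [7/8, -1/2, -1/8] . (h_s_1, h_s_2, h_s_4) = 1
  [-1/4, 3/4, -1/4] . (h_s_1, h_s_2, h_s_4) = 1
  [-1/2, -1/8, 7/8] . (h_s_1, h_s_2, h_s_4) = 1

Solving yields:
  h_s_1 = 4
  h_s_2 = 4
  h_s_4 = 4

Starting state is s_2, so the expected hitting time is h_s_2 = 4.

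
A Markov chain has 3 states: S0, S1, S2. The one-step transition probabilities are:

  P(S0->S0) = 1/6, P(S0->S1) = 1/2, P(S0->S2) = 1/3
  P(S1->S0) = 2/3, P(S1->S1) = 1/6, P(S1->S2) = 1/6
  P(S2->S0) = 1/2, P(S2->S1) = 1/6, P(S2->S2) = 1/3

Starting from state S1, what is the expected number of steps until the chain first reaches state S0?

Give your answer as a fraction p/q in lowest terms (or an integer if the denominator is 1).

Let h_i = expected steps to first reach S0 from state i.
Boundary: h_S0 = 0.
First-step equations for the other states:
  h_S1 = 1 + 2/3*h_S0 + 1/6*h_S1 + 1/6*h_S2
  h_S2 = 1 + 1/2*h_S0 + 1/6*h_S1 + 1/3*h_S2

Substituting h_S0 = 0 and rearranging gives the linear system (I - Q) h = 1:
  [5/6, -1/6] . (h_S1, h_S2) = 1
  [-1/6, 2/3] . (h_S1, h_S2) = 1

Solving yields:
  h_S1 = 30/19
  h_S2 = 36/19

Starting state is S1, so the expected hitting time is h_S1 = 30/19.

Answer: 30/19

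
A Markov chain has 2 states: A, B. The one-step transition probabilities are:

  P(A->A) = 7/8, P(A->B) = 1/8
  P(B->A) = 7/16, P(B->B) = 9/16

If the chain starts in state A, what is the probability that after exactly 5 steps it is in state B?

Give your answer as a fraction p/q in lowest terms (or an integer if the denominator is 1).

Computing P^5 by repeated multiplication:
P^1 =
  A: [7/8, 1/8]
  B: [7/16, 9/16]
P^2 =
  A: [105/128, 23/128]
  B: [161/256, 95/256]
P^3 =
  A: [1631/2048, 417/2048]
  B: [2919/4096, 1177/4096]
P^4 =
  A: [25753/32768, 7015/32768]
  B: [49105/65536, 16431/65536]
P^5 =
  A: [409647/524288, 114641/524288]
  B: [802487/1048576, 246089/1048576]

(P^5)[A -> B] = 114641/524288

Answer: 114641/524288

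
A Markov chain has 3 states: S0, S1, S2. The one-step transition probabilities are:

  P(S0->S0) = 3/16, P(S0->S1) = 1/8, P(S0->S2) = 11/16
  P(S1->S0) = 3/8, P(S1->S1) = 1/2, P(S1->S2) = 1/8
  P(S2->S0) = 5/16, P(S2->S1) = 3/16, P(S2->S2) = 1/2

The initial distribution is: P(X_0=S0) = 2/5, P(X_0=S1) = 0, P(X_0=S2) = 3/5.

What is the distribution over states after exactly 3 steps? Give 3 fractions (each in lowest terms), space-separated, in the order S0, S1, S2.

Propagating the distribution step by step (d_{t+1} = d_t * P):
d_0 = (S0=2/5, S1=0, S2=3/5)
  d_1[S0] = 2/5*3/16 + 0*3/8 + 3/5*5/16 = 21/80
  d_1[S1] = 2/5*1/8 + 0*1/2 + 3/5*3/16 = 13/80
  d_1[S2] = 2/5*11/16 + 0*1/8 + 3/5*1/2 = 23/40
d_1 = (S0=21/80, S1=13/80, S2=23/40)
  d_2[S0] = 21/80*3/16 + 13/80*3/8 + 23/40*5/16 = 371/1280
  d_2[S1] = 21/80*1/8 + 13/80*1/2 + 23/40*3/16 = 71/320
  d_2[S2] = 21/80*11/16 + 13/80*1/8 + 23/40*1/2 = 125/256
d_2 = (S0=371/1280, S1=71/320, S2=125/256)
  d_3[S0] = 371/1280*3/16 + 71/320*3/8 + 125/256*5/16 = 2971/10240
  d_3[S1] = 371/1280*1/8 + 71/320*1/2 + 125/256*3/16 = 4889/20480
  d_3[S2] = 371/1280*11/16 + 71/320*1/8 + 125/256*1/2 = 9649/20480
d_3 = (S0=2971/10240, S1=4889/20480, S2=9649/20480)

Answer: 2971/10240 4889/20480 9649/20480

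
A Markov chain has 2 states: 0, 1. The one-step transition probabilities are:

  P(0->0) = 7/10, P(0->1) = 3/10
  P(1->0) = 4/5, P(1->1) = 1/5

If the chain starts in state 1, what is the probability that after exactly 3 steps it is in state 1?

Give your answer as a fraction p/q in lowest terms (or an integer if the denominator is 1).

Answer: 34/125

Derivation:
Computing P^3 by repeated multiplication:
P^1 =
  0: [7/10, 3/10]
  1: [4/5, 1/5]
P^2 =
  0: [73/100, 27/100]
  1: [18/25, 7/25]
P^3 =
  0: [727/1000, 273/1000]
  1: [91/125, 34/125]

(P^3)[1 -> 1] = 34/125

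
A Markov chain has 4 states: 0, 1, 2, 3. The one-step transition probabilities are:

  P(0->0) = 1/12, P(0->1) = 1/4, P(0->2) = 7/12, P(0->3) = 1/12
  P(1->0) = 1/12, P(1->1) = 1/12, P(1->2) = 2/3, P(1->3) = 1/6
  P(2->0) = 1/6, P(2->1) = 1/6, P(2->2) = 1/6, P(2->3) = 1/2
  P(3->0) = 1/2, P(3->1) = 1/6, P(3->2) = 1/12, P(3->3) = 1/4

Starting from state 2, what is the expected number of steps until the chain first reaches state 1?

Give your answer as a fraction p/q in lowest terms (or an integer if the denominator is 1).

Let h_i = expected steps to first reach 1 from state i.
Boundary: h_1 = 0.
First-step equations for the other states:
  h_0 = 1 + 1/12*h_0 + 1/4*h_1 + 7/12*h_2 + 1/12*h_3
  h_2 = 1 + 1/6*h_0 + 1/6*h_1 + 1/6*h_2 + 1/2*h_3
  h_3 = 1 + 1/2*h_0 + 1/6*h_1 + 1/12*h_2 + 1/4*h_3

Substituting h_1 = 0 and rearranging gives the linear system (I - Q) h = 1:
  [11/12, -7/12, -1/12] . (h_0, h_2, h_3) = 1
  [-1/6, 5/6, -1/2] . (h_0, h_2, h_3) = 1
  [-1/2, -1/12, 3/4] . (h_0, h_2, h_3) = 1

Solving yields:
  h_0 = 600/121
  h_2 = 645/121
  h_3 = 633/121

Starting state is 2, so the expected hitting time is h_2 = 645/121.

Answer: 645/121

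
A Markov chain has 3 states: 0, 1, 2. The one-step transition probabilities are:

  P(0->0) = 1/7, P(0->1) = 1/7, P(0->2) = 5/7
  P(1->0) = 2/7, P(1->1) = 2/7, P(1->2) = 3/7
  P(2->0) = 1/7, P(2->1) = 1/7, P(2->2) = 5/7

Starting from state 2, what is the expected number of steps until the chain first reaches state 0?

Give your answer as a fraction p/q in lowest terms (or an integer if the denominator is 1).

Let h_i = expected steps to first reach 0 from state i.
Boundary: h_0 = 0.
First-step equations for the other states:
  h_1 = 1 + 2/7*h_0 + 2/7*h_1 + 3/7*h_2
  h_2 = 1 + 1/7*h_0 + 1/7*h_1 + 5/7*h_2

Substituting h_0 = 0 and rearranging gives the linear system (I - Q) h = 1:
  [5/7, -3/7] . (h_1, h_2) = 1
  [-1/7, 2/7] . (h_1, h_2) = 1

Solving yields:
  h_1 = 5
  h_2 = 6

Starting state is 2, so the expected hitting time is h_2 = 6.

Answer: 6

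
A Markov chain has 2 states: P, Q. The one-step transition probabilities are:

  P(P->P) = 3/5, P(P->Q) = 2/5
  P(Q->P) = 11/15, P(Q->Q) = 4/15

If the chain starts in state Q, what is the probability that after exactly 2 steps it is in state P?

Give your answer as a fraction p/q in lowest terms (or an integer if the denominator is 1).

Answer: 143/225

Derivation:
Computing P^2 by repeated multiplication:
P^1 =
  P: [3/5, 2/5]
  Q: [11/15, 4/15]
P^2 =
  P: [49/75, 26/75]
  Q: [143/225, 82/225]

(P^2)[Q -> P] = 143/225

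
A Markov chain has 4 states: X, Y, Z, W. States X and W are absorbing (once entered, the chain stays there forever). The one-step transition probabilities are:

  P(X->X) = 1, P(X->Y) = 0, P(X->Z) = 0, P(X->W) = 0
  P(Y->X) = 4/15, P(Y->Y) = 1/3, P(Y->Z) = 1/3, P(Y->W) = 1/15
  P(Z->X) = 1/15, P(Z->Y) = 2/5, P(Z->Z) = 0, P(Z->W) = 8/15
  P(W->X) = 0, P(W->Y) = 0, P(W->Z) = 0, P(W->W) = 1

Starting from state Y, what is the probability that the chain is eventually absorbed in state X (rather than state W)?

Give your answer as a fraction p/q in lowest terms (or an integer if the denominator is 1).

Answer: 13/24

Derivation:
Let a_i = P(absorbed in X | start in state i).
Boundary conditions: a_X = 1, a_W = 0.
For each transient state i, a_i = sum_j P(i->j) * a_j:
  a_Y = 4/15*a_X + 1/3*a_Y + 1/3*a_Z + 1/15*a_W
  a_Z = 1/15*a_X + 2/5*a_Y + 0*a_Z + 8/15*a_W

Substituting a_X = 1 and a_W = 0, rearrange to (I - Q) a = r where r[i] = P(i -> X):
  [2/3, -1/3] . (a_Y, a_Z) = 4/15
  [-2/5, 1] . (a_Y, a_Z) = 1/15

Solving yields:
  a_Y = 13/24
  a_Z = 17/60

Starting state is Y, so the absorption probability is a_Y = 13/24.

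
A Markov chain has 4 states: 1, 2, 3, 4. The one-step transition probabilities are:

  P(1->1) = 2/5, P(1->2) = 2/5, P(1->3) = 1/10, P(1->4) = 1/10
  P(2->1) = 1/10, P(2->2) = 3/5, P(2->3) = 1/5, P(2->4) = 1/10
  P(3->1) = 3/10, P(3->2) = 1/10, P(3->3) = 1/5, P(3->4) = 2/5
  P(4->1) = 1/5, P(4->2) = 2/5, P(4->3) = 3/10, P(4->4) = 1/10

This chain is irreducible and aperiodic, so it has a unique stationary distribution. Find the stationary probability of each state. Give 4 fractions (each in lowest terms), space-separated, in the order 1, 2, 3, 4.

The stationary distribution satisfies pi = pi * P, i.e.:
  pi_1 = 2/5*pi_1 + 1/10*pi_2 + 3/10*pi_3 + 1/5*pi_4
  pi_2 = 2/5*pi_1 + 3/5*pi_2 + 1/10*pi_3 + 2/5*pi_4
  pi_3 = 1/10*pi_1 + 1/5*pi_2 + 1/5*pi_3 + 3/10*pi_4
  pi_4 = 1/10*pi_1 + 1/10*pi_2 + 2/5*pi_3 + 1/10*pi_4
with normalization: pi_1 + pi_2 + pi_3 + pi_4 = 1.

Using the first 3 balance equations plus normalization, the linear system A*pi = b is:
  [-3/5, 1/10, 3/10, 1/5] . pi = 0
  [2/5, -2/5, 1/10, 2/5] . pi = 0
  [1/10, 1/5, -4/5, 3/10] . pi = 0
  [1, 1, 1, 1] . pi = 1

Solving yields:
  pi_1 = 155/702
  pi_2 = 50/117
  pi_3 = 68/351
  pi_4 = 37/234

Verification (pi * P):
  155/702*2/5 + 50/117*1/10 + 68/351*3/10 + 37/234*1/5 = 155/702 = pi_1  (ok)
  155/702*2/5 + 50/117*3/5 + 68/351*1/10 + 37/234*2/5 = 50/117 = pi_2  (ok)
  155/702*1/10 + 50/117*1/5 + 68/351*1/5 + 37/234*3/10 = 68/351 = pi_3  (ok)
  155/702*1/10 + 50/117*1/10 + 68/351*2/5 + 37/234*1/10 = 37/234 = pi_4  (ok)

Answer: 155/702 50/117 68/351 37/234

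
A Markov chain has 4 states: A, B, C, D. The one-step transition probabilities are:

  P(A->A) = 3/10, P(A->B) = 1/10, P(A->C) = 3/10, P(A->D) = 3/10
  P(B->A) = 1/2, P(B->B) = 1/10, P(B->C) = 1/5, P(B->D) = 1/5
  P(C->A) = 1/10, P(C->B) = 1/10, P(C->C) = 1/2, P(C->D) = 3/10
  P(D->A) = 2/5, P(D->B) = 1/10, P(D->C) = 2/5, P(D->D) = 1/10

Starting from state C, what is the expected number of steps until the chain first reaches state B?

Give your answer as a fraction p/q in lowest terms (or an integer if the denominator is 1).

Answer: 10

Derivation:
Let h_i = expected steps to first reach B from state i.
Boundary: h_B = 0.
First-step equations for the other states:
  h_A = 1 + 3/10*h_A + 1/10*h_B + 3/10*h_C + 3/10*h_D
  h_C = 1 + 1/10*h_A + 1/10*h_B + 1/2*h_C + 3/10*h_D
  h_D = 1 + 2/5*h_A + 1/10*h_B + 2/5*h_C + 1/10*h_D

Substituting h_B = 0 and rearranging gives the linear system (I - Q) h = 1:
  [7/10, -3/10, -3/10] . (h_A, h_C, h_D) = 1
  [-1/10, 1/2, -3/10] . (h_A, h_C, h_D) = 1
  [-2/5, -2/5, 9/10] . (h_A, h_C, h_D) = 1

Solving yields:
  h_A = 10
  h_C = 10
  h_D = 10

Starting state is C, so the expected hitting time is h_C = 10.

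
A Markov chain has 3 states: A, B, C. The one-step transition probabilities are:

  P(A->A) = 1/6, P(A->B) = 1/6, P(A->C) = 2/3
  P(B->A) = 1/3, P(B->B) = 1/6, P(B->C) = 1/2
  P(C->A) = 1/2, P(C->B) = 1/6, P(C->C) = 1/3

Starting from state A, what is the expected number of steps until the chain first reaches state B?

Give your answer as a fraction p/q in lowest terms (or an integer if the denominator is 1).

Let h_i = expected steps to first reach B from state i.
Boundary: h_B = 0.
First-step equations for the other states:
  h_A = 1 + 1/6*h_A + 1/6*h_B + 2/3*h_C
  h_C = 1 + 1/2*h_A + 1/6*h_B + 1/3*h_C

Substituting h_B = 0 and rearranging gives the linear system (I - Q) h = 1:
  [5/6, -2/3] . (h_A, h_C) = 1
  [-1/2, 2/3] . (h_A, h_C) = 1

Solving yields:
  h_A = 6
  h_C = 6

Starting state is A, so the expected hitting time is h_A = 6.

Answer: 6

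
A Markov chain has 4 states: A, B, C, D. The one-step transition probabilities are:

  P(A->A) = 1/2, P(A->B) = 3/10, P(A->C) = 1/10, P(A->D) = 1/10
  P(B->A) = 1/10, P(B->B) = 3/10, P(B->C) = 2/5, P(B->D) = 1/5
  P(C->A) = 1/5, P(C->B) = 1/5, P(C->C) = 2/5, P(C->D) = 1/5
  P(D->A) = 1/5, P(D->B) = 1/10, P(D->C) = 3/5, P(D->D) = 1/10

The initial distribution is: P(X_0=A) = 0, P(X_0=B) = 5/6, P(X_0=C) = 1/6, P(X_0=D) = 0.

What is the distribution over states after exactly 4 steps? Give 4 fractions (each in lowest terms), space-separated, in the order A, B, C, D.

Propagating the distribution step by step (d_{t+1} = d_t * P):
d_0 = (A=0, B=5/6, C=1/6, D=0)
  d_1[A] = 0*1/2 + 5/6*1/10 + 1/6*1/5 + 0*1/5 = 7/60
  d_1[B] = 0*3/10 + 5/6*3/10 + 1/6*1/5 + 0*1/10 = 17/60
  d_1[C] = 0*1/10 + 5/6*2/5 + 1/6*2/5 + 0*3/5 = 2/5
  d_1[D] = 0*1/10 + 5/6*1/5 + 1/6*1/5 + 0*1/10 = 1/5
d_1 = (A=7/60, B=17/60, C=2/5, D=1/5)
  d_2[A] = 7/60*1/2 + 17/60*1/10 + 2/5*1/5 + 1/5*1/5 = 31/150
  d_2[B] = 7/60*3/10 + 17/60*3/10 + 2/5*1/5 + 1/5*1/10 = 11/50
  d_2[C] = 7/60*1/10 + 17/60*2/5 + 2/5*2/5 + 1/5*3/5 = 81/200
  d_2[D] = 7/60*1/10 + 17/60*1/5 + 2/5*1/5 + 1/5*1/10 = 101/600
d_2 = (A=31/150, B=11/50, C=81/200, D=101/600)
  d_3[A] = 31/150*1/2 + 11/50*1/10 + 81/200*1/5 + 101/600*1/5 = 6/25
  d_3[B] = 31/150*3/10 + 11/50*3/10 + 81/200*1/5 + 101/600*1/10 = 271/1200
  d_3[C] = 31/150*1/10 + 11/50*2/5 + 81/200*2/5 + 101/600*3/5 = 223/600
  d_3[D] = 31/150*1/10 + 11/50*1/5 + 81/200*1/5 + 101/600*1/10 = 13/80
d_3 = (A=6/25, B=271/1200, C=223/600, D=13/80)
  d_4[A] = 6/25*1/2 + 271/1200*1/10 + 223/600*1/5 + 13/80*1/5 = 2993/12000
  d_4[B] = 6/25*3/10 + 271/1200*3/10 + 223/600*1/5 + 13/80*1/10 = 691/3000
  d_4[C] = 6/25*1/10 + 271/1200*2/5 + 223/600*2/5 + 13/80*3/5 = 721/2000
  d_4[D] = 6/25*1/10 + 271/1200*1/5 + 223/600*1/5 + 13/80*1/10 = 639/4000
d_4 = (A=2993/12000, B=691/3000, C=721/2000, D=639/4000)

Answer: 2993/12000 691/3000 721/2000 639/4000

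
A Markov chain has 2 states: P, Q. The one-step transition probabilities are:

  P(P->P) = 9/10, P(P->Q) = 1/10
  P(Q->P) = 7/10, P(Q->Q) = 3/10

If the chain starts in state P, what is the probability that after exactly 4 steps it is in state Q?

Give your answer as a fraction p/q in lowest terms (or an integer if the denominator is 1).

Computing P^4 by repeated multiplication:
P^1 =
  P: [9/10, 1/10]
  Q: [7/10, 3/10]
P^2 =
  P: [22/25, 3/25]
  Q: [21/25, 4/25]
P^3 =
  P: [219/250, 31/250]
  Q: [217/250, 33/250]
P^4 =
  P: [547/625, 78/625]
  Q: [546/625, 79/625]

(P^4)[P -> Q] = 78/625

Answer: 78/625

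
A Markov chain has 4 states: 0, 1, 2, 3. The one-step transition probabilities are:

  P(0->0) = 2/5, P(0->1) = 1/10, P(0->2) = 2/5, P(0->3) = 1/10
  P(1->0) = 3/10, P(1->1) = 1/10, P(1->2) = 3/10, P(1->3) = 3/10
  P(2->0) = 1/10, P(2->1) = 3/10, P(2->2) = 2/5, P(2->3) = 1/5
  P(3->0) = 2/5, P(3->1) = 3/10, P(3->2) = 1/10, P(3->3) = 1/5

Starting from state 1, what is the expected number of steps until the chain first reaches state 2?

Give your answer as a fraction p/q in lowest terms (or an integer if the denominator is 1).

Let h_i = expected steps to first reach 2 from state i.
Boundary: h_2 = 0.
First-step equations for the other states:
  h_0 = 1 + 2/5*h_0 + 1/10*h_1 + 2/5*h_2 + 1/10*h_3
  h_1 = 1 + 3/10*h_0 + 1/10*h_1 + 3/10*h_2 + 3/10*h_3
  h_3 = 1 + 2/5*h_0 + 3/10*h_1 + 1/10*h_2 + 1/5*h_3

Substituting h_2 = 0 and rearranging gives the linear system (I - Q) h = 1:
  [3/5, -1/10, -1/10] . (h_0, h_1, h_3) = 1
  [-3/10, 9/10, -3/10] . (h_0, h_1, h_3) = 1
  [-2/5, -3/10, 4/5] . (h_0, h_1, h_3) = 1

Solving yields:
  h_0 = 860/297
  h_1 = 1010/297
  h_3 = 1180/297

Starting state is 1, so the expected hitting time is h_1 = 1010/297.

Answer: 1010/297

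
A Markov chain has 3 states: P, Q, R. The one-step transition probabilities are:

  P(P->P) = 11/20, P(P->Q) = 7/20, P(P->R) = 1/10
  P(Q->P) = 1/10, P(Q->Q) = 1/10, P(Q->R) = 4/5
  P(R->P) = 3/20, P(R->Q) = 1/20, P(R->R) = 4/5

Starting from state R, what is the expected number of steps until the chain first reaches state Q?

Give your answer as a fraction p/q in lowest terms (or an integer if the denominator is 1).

Answer: 8

Derivation:
Let h_i = expected steps to first reach Q from state i.
Boundary: h_Q = 0.
First-step equations for the other states:
  h_P = 1 + 11/20*h_P + 7/20*h_Q + 1/10*h_R
  h_R = 1 + 3/20*h_P + 1/20*h_Q + 4/5*h_R

Substituting h_Q = 0 and rearranging gives the linear system (I - Q) h = 1:
  [9/20, -1/10] . (h_P, h_R) = 1
  [-3/20, 1/5] . (h_P, h_R) = 1

Solving yields:
  h_P = 4
  h_R = 8

Starting state is R, so the expected hitting time is h_R = 8.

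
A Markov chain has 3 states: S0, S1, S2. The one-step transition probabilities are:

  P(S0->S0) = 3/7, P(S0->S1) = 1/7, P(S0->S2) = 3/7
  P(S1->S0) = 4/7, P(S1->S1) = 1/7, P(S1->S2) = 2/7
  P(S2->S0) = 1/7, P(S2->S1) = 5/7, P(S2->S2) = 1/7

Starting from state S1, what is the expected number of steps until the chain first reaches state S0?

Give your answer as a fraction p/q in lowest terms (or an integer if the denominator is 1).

Let h_i = expected steps to first reach S0 from state i.
Boundary: h_S0 = 0.
First-step equations for the other states:
  h_S1 = 1 + 4/7*h_S0 + 1/7*h_S1 + 2/7*h_S2
  h_S2 = 1 + 1/7*h_S0 + 5/7*h_S1 + 1/7*h_S2

Substituting h_S0 = 0 and rearranging gives the linear system (I - Q) h = 1:
  [6/7, -2/7] . (h_S1, h_S2) = 1
  [-5/7, 6/7] . (h_S1, h_S2) = 1

Solving yields:
  h_S1 = 28/13
  h_S2 = 77/26

Starting state is S1, so the expected hitting time is h_S1 = 28/13.

Answer: 28/13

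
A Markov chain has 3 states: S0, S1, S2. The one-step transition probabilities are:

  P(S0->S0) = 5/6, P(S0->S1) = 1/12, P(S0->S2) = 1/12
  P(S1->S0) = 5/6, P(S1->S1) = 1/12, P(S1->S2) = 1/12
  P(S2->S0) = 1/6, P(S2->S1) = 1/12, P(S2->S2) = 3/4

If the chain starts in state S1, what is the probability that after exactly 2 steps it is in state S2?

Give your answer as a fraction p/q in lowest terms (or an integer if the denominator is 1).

Computing P^2 by repeated multiplication:
P^1 =
  S0: [5/6, 1/12, 1/12]
  S1: [5/6, 1/12, 1/12]
  S2: [1/6, 1/12, 3/4]
P^2 =
  S0: [7/9, 1/12, 5/36]
  S1: [7/9, 1/12, 5/36]
  S2: [1/3, 1/12, 7/12]

(P^2)[S1 -> S2] = 5/36

Answer: 5/36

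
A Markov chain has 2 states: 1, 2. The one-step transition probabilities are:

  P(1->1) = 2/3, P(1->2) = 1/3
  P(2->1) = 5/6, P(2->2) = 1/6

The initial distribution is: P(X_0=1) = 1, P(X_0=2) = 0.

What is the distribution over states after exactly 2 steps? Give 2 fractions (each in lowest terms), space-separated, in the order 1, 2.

Propagating the distribution step by step (d_{t+1} = d_t * P):
d_0 = (1=1, 2=0)
  d_1[1] = 1*2/3 + 0*5/6 = 2/3
  d_1[2] = 1*1/3 + 0*1/6 = 1/3
d_1 = (1=2/3, 2=1/3)
  d_2[1] = 2/3*2/3 + 1/3*5/6 = 13/18
  d_2[2] = 2/3*1/3 + 1/3*1/6 = 5/18
d_2 = (1=13/18, 2=5/18)

Answer: 13/18 5/18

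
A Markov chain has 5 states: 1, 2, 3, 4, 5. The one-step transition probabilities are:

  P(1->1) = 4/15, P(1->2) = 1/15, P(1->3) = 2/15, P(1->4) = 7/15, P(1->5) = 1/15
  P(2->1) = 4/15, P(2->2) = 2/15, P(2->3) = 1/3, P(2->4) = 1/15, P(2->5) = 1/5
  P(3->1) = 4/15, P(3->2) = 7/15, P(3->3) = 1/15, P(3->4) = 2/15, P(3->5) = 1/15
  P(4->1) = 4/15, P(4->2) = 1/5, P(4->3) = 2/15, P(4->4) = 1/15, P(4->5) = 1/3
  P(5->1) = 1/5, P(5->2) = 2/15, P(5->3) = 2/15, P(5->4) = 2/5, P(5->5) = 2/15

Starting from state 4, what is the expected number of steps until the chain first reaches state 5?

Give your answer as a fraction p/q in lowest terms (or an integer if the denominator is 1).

Answer: 4575/884

Derivation:
Let h_i = expected steps to first reach 5 from state i.
Boundary: h_5 = 0.
First-step equations for the other states:
  h_1 = 1 + 4/15*h_1 + 1/15*h_2 + 2/15*h_3 + 7/15*h_4 + 1/15*h_5
  h_2 = 1 + 4/15*h_1 + 2/15*h_2 + 1/3*h_3 + 1/15*h_4 + 1/5*h_5
  h_3 = 1 + 4/15*h_1 + 7/15*h_2 + 1/15*h_3 + 2/15*h_4 + 1/15*h_5
  h_4 = 1 + 4/15*h_1 + 1/5*h_2 + 2/15*h_3 + 1/15*h_4 + 1/3*h_5

Substituting h_5 = 0 and rearranging gives the linear system (I - Q) h = 1:
  [11/15, -1/15, -2/15, -7/15] . (h_1, h_2, h_3, h_4) = 1
  [-4/15, 13/15, -1/3, -1/15] . (h_1, h_2, h_3, h_4) = 1
  [-4/15, -7/15, 14/15, -2/15] . (h_1, h_2, h_3, h_4) = 1
  [-4/15, -1/5, -2/15, 14/15] . (h_1, h_2, h_3, h_4) = 1

Solving yields:
  h_1 = 5685/884
  h_2 = 1350/221
  h_3 = 5925/884
  h_4 = 4575/884

Starting state is 4, so the expected hitting time is h_4 = 4575/884.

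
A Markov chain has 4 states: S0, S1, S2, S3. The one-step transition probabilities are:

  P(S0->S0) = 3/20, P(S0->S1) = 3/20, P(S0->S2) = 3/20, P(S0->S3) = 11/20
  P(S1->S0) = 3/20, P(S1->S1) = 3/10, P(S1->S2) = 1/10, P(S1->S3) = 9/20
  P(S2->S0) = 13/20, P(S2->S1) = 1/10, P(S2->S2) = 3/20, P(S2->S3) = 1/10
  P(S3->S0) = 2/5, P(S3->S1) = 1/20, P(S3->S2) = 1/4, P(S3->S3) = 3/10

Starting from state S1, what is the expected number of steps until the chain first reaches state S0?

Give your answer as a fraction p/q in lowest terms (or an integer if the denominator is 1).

Answer: 9160/2889

Derivation:
Let h_i = expected steps to first reach S0 from state i.
Boundary: h_S0 = 0.
First-step equations for the other states:
  h_S1 = 1 + 3/20*h_S0 + 3/10*h_S1 + 1/10*h_S2 + 9/20*h_S3
  h_S2 = 1 + 13/20*h_S0 + 1/10*h_S1 + 3/20*h_S2 + 1/10*h_S3
  h_S3 = 1 + 2/5*h_S0 + 1/20*h_S1 + 1/4*h_S2 + 3/10*h_S3

Substituting h_S0 = 0 and rearranging gives the linear system (I - Q) h = 1:
  [7/10, -1/10, -9/20] . (h_S1, h_S2, h_S3) = 1
  [-1/10, 17/20, -1/10] . (h_S1, h_S2, h_S3) = 1
  [-1/20, -1/4, 7/10] . (h_S1, h_S2, h_S3) = 1

Solving yields:
  h_S1 = 9160/2889
  h_S2 = 5260/2889
  h_S3 = 740/321

Starting state is S1, so the expected hitting time is h_S1 = 9160/2889.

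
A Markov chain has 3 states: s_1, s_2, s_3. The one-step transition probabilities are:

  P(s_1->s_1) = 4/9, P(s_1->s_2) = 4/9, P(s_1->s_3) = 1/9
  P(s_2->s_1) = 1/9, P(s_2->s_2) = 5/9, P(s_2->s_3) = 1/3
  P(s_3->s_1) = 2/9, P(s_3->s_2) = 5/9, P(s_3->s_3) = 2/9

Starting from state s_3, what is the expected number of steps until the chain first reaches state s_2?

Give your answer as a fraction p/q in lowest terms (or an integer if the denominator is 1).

Answer: 21/11

Derivation:
Let h_i = expected steps to first reach s_2 from state i.
Boundary: h_s_2 = 0.
First-step equations for the other states:
  h_s_1 = 1 + 4/9*h_s_1 + 4/9*h_s_2 + 1/9*h_s_3
  h_s_3 = 1 + 2/9*h_s_1 + 5/9*h_s_2 + 2/9*h_s_3

Substituting h_s_2 = 0 and rearranging gives the linear system (I - Q) h = 1:
  [5/9, -1/9] . (h_s_1, h_s_3) = 1
  [-2/9, 7/9] . (h_s_1, h_s_3) = 1

Solving yields:
  h_s_1 = 24/11
  h_s_3 = 21/11

Starting state is s_3, so the expected hitting time is h_s_3 = 21/11.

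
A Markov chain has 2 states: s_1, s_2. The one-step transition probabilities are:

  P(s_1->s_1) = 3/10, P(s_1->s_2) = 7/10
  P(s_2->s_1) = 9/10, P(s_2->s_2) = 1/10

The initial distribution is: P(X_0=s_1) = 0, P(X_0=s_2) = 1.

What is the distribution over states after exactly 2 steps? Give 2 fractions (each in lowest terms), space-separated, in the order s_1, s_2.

Propagating the distribution step by step (d_{t+1} = d_t * P):
d_0 = (s_1=0, s_2=1)
  d_1[s_1] = 0*3/10 + 1*9/10 = 9/10
  d_1[s_2] = 0*7/10 + 1*1/10 = 1/10
d_1 = (s_1=9/10, s_2=1/10)
  d_2[s_1] = 9/10*3/10 + 1/10*9/10 = 9/25
  d_2[s_2] = 9/10*7/10 + 1/10*1/10 = 16/25
d_2 = (s_1=9/25, s_2=16/25)

Answer: 9/25 16/25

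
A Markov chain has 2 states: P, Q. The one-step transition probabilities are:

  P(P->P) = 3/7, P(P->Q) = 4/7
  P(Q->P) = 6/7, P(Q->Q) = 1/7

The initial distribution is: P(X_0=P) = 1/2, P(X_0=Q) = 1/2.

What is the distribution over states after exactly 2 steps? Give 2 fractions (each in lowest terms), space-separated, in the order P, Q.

Answer: 57/98 41/98

Derivation:
Propagating the distribution step by step (d_{t+1} = d_t * P):
d_0 = (P=1/2, Q=1/2)
  d_1[P] = 1/2*3/7 + 1/2*6/7 = 9/14
  d_1[Q] = 1/2*4/7 + 1/2*1/7 = 5/14
d_1 = (P=9/14, Q=5/14)
  d_2[P] = 9/14*3/7 + 5/14*6/7 = 57/98
  d_2[Q] = 9/14*4/7 + 5/14*1/7 = 41/98
d_2 = (P=57/98, Q=41/98)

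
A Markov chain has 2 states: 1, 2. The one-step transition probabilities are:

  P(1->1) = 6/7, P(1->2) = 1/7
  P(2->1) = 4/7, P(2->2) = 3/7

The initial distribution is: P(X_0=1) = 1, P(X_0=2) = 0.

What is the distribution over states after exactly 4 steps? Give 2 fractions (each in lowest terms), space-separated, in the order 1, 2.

Propagating the distribution step by step (d_{t+1} = d_t * P):
d_0 = (1=1, 2=0)
  d_1[1] = 1*6/7 + 0*4/7 = 6/7
  d_1[2] = 1*1/7 + 0*3/7 = 1/7
d_1 = (1=6/7, 2=1/7)
  d_2[1] = 6/7*6/7 + 1/7*4/7 = 40/49
  d_2[2] = 6/7*1/7 + 1/7*3/7 = 9/49
d_2 = (1=40/49, 2=9/49)
  d_3[1] = 40/49*6/7 + 9/49*4/7 = 276/343
  d_3[2] = 40/49*1/7 + 9/49*3/7 = 67/343
d_3 = (1=276/343, 2=67/343)
  d_4[1] = 276/343*6/7 + 67/343*4/7 = 1924/2401
  d_4[2] = 276/343*1/7 + 67/343*3/7 = 477/2401
d_4 = (1=1924/2401, 2=477/2401)

Answer: 1924/2401 477/2401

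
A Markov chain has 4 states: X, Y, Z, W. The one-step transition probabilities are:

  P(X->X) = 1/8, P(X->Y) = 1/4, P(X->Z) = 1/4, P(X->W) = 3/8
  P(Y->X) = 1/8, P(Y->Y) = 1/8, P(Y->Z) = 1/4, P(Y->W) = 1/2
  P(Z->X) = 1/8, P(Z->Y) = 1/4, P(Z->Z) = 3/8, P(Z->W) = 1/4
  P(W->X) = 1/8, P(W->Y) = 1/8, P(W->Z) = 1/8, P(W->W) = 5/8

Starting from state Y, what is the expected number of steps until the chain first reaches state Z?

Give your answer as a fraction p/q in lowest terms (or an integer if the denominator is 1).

Let h_i = expected steps to first reach Z from state i.
Boundary: h_Z = 0.
First-step equations for the other states:
  h_X = 1 + 1/8*h_X + 1/4*h_Y + 1/4*h_Z + 3/8*h_W
  h_Y = 1 + 1/8*h_X + 1/8*h_Y + 1/4*h_Z + 1/2*h_W
  h_W = 1 + 1/8*h_X + 1/8*h_Y + 1/8*h_Z + 5/8*h_W

Substituting h_Z = 0 and rearranging gives the linear system (I - Q) h = 1:
  [7/8, -1/4, -3/8] . (h_X, h_Y, h_W) = 1
  [-1/8, 7/8, -1/2] . (h_X, h_Y, h_W) = 1
  [-1/8, -1/8, 3/8] . (h_X, h_Y, h_W) = 1

Solving yields:
  h_X = 440/81
  h_Y = 448/81
  h_W = 512/81

Starting state is Y, so the expected hitting time is h_Y = 448/81.

Answer: 448/81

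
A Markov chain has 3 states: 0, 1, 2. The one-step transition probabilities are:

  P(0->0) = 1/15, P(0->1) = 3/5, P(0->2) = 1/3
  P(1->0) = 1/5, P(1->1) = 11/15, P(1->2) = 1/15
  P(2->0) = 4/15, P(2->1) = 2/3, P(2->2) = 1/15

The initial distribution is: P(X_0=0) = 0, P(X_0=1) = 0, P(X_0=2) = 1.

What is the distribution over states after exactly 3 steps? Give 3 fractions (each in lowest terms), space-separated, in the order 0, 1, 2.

Answer: 14/75 2368/3375 377/3375

Derivation:
Propagating the distribution step by step (d_{t+1} = d_t * P):
d_0 = (0=0, 1=0, 2=1)
  d_1[0] = 0*1/15 + 0*1/5 + 1*4/15 = 4/15
  d_1[1] = 0*3/5 + 0*11/15 + 1*2/3 = 2/3
  d_1[2] = 0*1/3 + 0*1/15 + 1*1/15 = 1/15
d_1 = (0=4/15, 1=2/3, 2=1/15)
  d_2[0] = 4/15*1/15 + 2/3*1/5 + 1/15*4/15 = 38/225
  d_2[1] = 4/15*3/5 + 2/3*11/15 + 1/15*2/3 = 52/75
  d_2[2] = 4/15*1/3 + 2/3*1/15 + 1/15*1/15 = 31/225
d_2 = (0=38/225, 1=52/75, 2=31/225)
  d_3[0] = 38/225*1/15 + 52/75*1/5 + 31/225*4/15 = 14/75
  d_3[1] = 38/225*3/5 + 52/75*11/15 + 31/225*2/3 = 2368/3375
  d_3[2] = 38/225*1/3 + 52/75*1/15 + 31/225*1/15 = 377/3375
d_3 = (0=14/75, 1=2368/3375, 2=377/3375)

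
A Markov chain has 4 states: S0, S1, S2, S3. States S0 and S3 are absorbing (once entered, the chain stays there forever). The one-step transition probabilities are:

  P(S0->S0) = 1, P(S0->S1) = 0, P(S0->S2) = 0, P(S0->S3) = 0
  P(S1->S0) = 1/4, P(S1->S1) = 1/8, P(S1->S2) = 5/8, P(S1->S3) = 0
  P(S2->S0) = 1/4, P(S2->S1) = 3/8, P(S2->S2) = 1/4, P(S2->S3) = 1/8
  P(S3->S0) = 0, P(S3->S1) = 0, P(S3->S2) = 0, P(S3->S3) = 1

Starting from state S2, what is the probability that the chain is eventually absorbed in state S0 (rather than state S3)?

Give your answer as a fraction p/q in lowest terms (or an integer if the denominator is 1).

Answer: 20/27

Derivation:
Let a_i = P(absorbed in S0 | start in state i).
Boundary conditions: a_S0 = 1, a_S3 = 0.
For each transient state i, a_i = sum_j P(i->j) * a_j:
  a_S1 = 1/4*a_S0 + 1/8*a_S1 + 5/8*a_S2 + 0*a_S3
  a_S2 = 1/4*a_S0 + 3/8*a_S1 + 1/4*a_S2 + 1/8*a_S3

Substituting a_S0 = 1 and a_S3 = 0, rearrange to (I - Q) a = r where r[i] = P(i -> S0):
  [7/8, -5/8] . (a_S1, a_S2) = 1/4
  [-3/8, 3/4] . (a_S1, a_S2) = 1/4

Solving yields:
  a_S1 = 22/27
  a_S2 = 20/27

Starting state is S2, so the absorption probability is a_S2 = 20/27.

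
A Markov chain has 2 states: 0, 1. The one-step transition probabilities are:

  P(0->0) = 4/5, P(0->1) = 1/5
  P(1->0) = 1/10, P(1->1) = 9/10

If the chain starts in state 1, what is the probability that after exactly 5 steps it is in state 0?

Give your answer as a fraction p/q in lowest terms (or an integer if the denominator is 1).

Answer: 27731/100000

Derivation:
Computing P^5 by repeated multiplication:
P^1 =
  0: [4/5, 1/5]
  1: [1/10, 9/10]
P^2 =
  0: [33/50, 17/50]
  1: [17/100, 83/100]
P^3 =
  0: [281/500, 219/500]
  1: [219/1000, 781/1000]
P^4 =
  0: [2467/5000, 2533/5000]
  1: [2533/10000, 7467/10000]
P^5 =
  0: [22269/50000, 27731/50000]
  1: [27731/100000, 72269/100000]

(P^5)[1 -> 0] = 27731/100000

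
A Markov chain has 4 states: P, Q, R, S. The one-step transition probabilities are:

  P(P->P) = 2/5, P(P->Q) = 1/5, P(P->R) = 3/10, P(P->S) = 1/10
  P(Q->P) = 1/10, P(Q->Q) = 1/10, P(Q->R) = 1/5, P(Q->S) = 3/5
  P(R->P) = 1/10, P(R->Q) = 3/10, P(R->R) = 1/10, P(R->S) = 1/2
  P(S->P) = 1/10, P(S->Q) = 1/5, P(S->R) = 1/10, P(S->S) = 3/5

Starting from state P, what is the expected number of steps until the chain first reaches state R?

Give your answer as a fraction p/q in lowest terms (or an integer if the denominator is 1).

Let h_i = expected steps to first reach R from state i.
Boundary: h_R = 0.
First-step equations for the other states:
  h_P = 1 + 2/5*h_P + 1/5*h_Q + 3/10*h_R + 1/10*h_S
  h_Q = 1 + 1/10*h_P + 1/10*h_Q + 1/5*h_R + 3/5*h_S
  h_S = 1 + 1/10*h_P + 1/5*h_Q + 1/10*h_R + 3/5*h_S

Substituting h_R = 0 and rearranging gives the linear system (I - Q) h = 1:
  [3/5, -1/5, -1/10] . (h_P, h_Q, h_S) = 1
  [-1/10, 9/10, -3/5] . (h_P, h_Q, h_S) = 1
  [-1/10, -1/5, 2/5] . (h_P, h_Q, h_S) = 1

Solving yields:
  h_P = 550/113
  h_Q = 700/113
  h_S = 770/113

Starting state is P, so the expected hitting time is h_P = 550/113.

Answer: 550/113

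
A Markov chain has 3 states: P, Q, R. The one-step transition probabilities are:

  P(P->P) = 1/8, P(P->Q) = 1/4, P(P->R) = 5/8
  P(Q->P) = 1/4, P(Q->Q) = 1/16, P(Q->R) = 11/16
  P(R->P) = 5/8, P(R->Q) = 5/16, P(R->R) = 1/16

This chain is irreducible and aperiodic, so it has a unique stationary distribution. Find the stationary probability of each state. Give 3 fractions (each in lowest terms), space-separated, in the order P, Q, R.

Answer: 85/237 55/237 97/237

Derivation:
The stationary distribution satisfies pi = pi * P, i.e.:
  pi_P = 1/8*pi_P + 1/4*pi_Q + 5/8*pi_R
  pi_Q = 1/4*pi_P + 1/16*pi_Q + 5/16*pi_R
  pi_R = 5/8*pi_P + 11/16*pi_Q + 1/16*pi_R
with normalization: pi_P + pi_Q + pi_R = 1.

Using the first 2 balance equations plus normalization, the linear system A*pi = b is:
  [-7/8, 1/4, 5/8] . pi = 0
  [1/4, -15/16, 5/16] . pi = 0
  [1, 1, 1] . pi = 1

Solving yields:
  pi_P = 85/237
  pi_Q = 55/237
  pi_R = 97/237

Verification (pi * P):
  85/237*1/8 + 55/237*1/4 + 97/237*5/8 = 85/237 = pi_P  (ok)
  85/237*1/4 + 55/237*1/16 + 97/237*5/16 = 55/237 = pi_Q  (ok)
  85/237*5/8 + 55/237*11/16 + 97/237*1/16 = 97/237 = pi_R  (ok)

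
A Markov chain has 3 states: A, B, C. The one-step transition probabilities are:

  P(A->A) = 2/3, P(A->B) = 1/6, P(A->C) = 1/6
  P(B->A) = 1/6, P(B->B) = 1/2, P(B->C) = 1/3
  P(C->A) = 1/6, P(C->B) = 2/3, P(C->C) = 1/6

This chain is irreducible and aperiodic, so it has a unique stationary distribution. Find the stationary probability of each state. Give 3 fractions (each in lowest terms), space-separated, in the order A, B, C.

The stationary distribution satisfies pi = pi * P, i.e.:
  pi_A = 2/3*pi_A + 1/6*pi_B + 1/6*pi_C
  pi_B = 1/6*pi_A + 1/2*pi_B + 2/3*pi_C
  pi_C = 1/6*pi_A + 1/3*pi_B + 1/6*pi_C
with normalization: pi_A + pi_B + pi_C = 1.

Using the first 2 balance equations plus normalization, the linear system A*pi = b is:
  [-1/3, 1/6, 1/6] . pi = 0
  [1/6, -1/2, 2/3] . pi = 0
  [1, 1, 1] . pi = 1

Solving yields:
  pi_A = 1/3
  pi_B = 3/7
  pi_C = 5/21

Verification (pi * P):
  1/3*2/3 + 3/7*1/6 + 5/21*1/6 = 1/3 = pi_A  (ok)
  1/3*1/6 + 3/7*1/2 + 5/21*2/3 = 3/7 = pi_B  (ok)
  1/3*1/6 + 3/7*1/3 + 5/21*1/6 = 5/21 = pi_C  (ok)

Answer: 1/3 3/7 5/21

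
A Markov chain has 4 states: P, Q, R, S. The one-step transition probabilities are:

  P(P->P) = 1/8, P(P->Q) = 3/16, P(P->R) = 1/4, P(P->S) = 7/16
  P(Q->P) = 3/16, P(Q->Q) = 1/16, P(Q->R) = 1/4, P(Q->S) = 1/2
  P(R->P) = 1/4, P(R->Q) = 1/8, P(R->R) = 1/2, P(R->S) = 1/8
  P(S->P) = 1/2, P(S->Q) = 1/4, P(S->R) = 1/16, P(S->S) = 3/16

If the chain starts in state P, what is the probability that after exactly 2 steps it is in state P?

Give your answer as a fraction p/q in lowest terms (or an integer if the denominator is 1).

Answer: 85/256

Derivation:
Computing P^2 by repeated multiplication:
P^1 =
  P: [1/8, 3/16, 1/4, 7/16]
  Q: [3/16, 1/16, 1/4, 1/2]
  R: [1/4, 1/8, 1/2, 1/8]
  S: [1/2, 1/4, 1/16, 3/16]
P^2 =
  P: [85/256, 45/256, 59/256, 67/256]
  Q: [89/256, 25/128, 7/32, 61/256]
  R: [31/128, 19/128, 45/128, 33/128]
  S: [7/32, 21/128, 59/256, 99/256]

(P^2)[P -> P] = 85/256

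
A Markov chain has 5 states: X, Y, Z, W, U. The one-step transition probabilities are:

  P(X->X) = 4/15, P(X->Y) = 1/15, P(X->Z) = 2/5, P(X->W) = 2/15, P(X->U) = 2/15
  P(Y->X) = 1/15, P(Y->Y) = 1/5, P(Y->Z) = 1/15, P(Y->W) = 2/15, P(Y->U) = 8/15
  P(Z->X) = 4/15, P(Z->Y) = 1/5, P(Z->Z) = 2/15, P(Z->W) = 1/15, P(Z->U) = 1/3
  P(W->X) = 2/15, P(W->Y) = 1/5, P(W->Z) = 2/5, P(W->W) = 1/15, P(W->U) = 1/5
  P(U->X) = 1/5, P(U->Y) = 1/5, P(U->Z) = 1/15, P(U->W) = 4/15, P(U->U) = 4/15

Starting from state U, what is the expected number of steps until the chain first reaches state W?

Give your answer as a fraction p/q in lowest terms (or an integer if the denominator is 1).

Let h_i = expected steps to first reach W from state i.
Boundary: h_W = 0.
First-step equations for the other states:
  h_X = 1 + 4/15*h_X + 1/15*h_Y + 2/5*h_Z + 2/15*h_W + 2/15*h_U
  h_Y = 1 + 1/15*h_X + 1/5*h_Y + 1/15*h_Z + 2/15*h_W + 8/15*h_U
  h_Z = 1 + 4/15*h_X + 1/5*h_Y + 2/15*h_Z + 1/15*h_W + 1/3*h_U
  h_U = 1 + 1/5*h_X + 1/5*h_Y + 1/15*h_Z + 4/15*h_W + 4/15*h_U

Substituting h_W = 0 and rearranging gives the linear system (I - Q) h = 1:
  [11/15, -1/15, -2/5, -2/15] . (h_X, h_Y, h_Z, h_U) = 1
  [-1/15, 4/5, -1/15, -8/15] . (h_X, h_Y, h_Z, h_U) = 1
  [-4/15, -1/5, 13/15, -1/3] . (h_X, h_Y, h_Z, h_U) = 1
  [-1/5, -1/5, -1/15, 11/15] . (h_X, h_Y, h_Z, h_U) = 1

Solving yields:
  h_X = 50970/7937
  h_Y = 46575/7937
  h_Z = 51795/7937
  h_U = 42135/7937

Starting state is U, so the expected hitting time is h_U = 42135/7937.

Answer: 42135/7937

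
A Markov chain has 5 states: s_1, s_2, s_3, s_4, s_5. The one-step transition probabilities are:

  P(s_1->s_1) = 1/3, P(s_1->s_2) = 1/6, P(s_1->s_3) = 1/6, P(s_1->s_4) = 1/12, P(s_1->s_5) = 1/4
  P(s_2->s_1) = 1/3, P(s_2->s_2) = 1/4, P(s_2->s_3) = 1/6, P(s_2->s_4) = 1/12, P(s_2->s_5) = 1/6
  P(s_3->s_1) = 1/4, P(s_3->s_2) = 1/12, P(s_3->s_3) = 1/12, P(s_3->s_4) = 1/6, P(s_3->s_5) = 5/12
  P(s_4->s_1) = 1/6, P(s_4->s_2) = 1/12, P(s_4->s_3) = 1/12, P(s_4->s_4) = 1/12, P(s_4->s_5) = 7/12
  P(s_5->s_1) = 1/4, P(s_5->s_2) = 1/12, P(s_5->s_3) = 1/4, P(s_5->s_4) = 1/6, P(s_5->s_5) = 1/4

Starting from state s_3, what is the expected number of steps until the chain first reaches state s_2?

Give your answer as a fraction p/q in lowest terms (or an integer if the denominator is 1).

Let h_i = expected steps to first reach s_2 from state i.
Boundary: h_s_2 = 0.
First-step equations for the other states:
  h_s_1 = 1 + 1/3*h_s_1 + 1/6*h_s_2 + 1/6*h_s_3 + 1/12*h_s_4 + 1/4*h_s_5
  h_s_3 = 1 + 1/4*h_s_1 + 1/12*h_s_2 + 1/12*h_s_3 + 1/6*h_s_4 + 5/12*h_s_5
  h_s_4 = 1 + 1/6*h_s_1 + 1/12*h_s_2 + 1/12*h_s_3 + 1/12*h_s_4 + 7/12*h_s_5
  h_s_5 = 1 + 1/4*h_s_1 + 1/12*h_s_2 + 1/4*h_s_3 + 1/6*h_s_4 + 1/4*h_s_5

Substituting h_s_2 = 0 and rearranging gives the linear system (I - Q) h = 1:
  [2/3, -1/6, -1/12, -1/4] . (h_s_1, h_s_3, h_s_4, h_s_5) = 1
  [-1/4, 11/12, -1/6, -5/12] . (h_s_1, h_s_3, h_s_4, h_s_5) = 1
  [-1/6, -1/12, 11/12, -7/12] . (h_s_1, h_s_3, h_s_4, h_s_5) = 1
  [-1/4, -1/4, -1/6, 3/4] . (h_s_1, h_s_3, h_s_4, h_s_5) = 1

Solving yields:
  h_s_1 = 1548/179
  h_s_3 = 1704/179
  h_s_4 = 1716/179
  h_s_5 = 1704/179

Starting state is s_3, so the expected hitting time is h_s_3 = 1704/179.

Answer: 1704/179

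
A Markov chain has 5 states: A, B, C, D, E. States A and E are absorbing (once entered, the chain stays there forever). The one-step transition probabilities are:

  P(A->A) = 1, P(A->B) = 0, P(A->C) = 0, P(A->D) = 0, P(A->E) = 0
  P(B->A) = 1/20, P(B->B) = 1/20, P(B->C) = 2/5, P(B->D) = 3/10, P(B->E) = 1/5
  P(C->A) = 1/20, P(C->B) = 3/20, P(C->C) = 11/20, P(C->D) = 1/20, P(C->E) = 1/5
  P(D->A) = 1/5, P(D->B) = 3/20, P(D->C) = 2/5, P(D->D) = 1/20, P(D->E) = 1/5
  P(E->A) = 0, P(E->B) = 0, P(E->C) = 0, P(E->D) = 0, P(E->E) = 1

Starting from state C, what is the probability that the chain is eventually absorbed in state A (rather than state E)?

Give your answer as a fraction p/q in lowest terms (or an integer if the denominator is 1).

Answer: 551/2311

Derivation:
Let a_i = P(absorbed in A | start in state i).
Boundary conditions: a_A = 1, a_E = 0.
For each transient state i, a_i = sum_j P(i->j) * a_j:
  a_B = 1/20*a_A + 1/20*a_B + 2/5*a_C + 3/10*a_D + 1/5*a_E
  a_C = 1/20*a_A + 3/20*a_B + 11/20*a_C + 1/20*a_D + 1/5*a_E
  a_D = 1/5*a_A + 3/20*a_B + 2/5*a_C + 1/20*a_D + 1/5*a_E

Substituting a_A = 1 and a_E = 0, rearrange to (I - Q) a = r where r[i] = P(i -> A):
  [19/20, -2/5, -3/10] . (a_B, a_C, a_D) = 1/20
  [-3/20, 9/20, -1/20] . (a_B, a_C, a_D) = 1/20
  [-3/20, -2/5, 19/20] . (a_B, a_C, a_D) = 1/5

Solving yields:
  a_B = 611/2311
  a_C = 551/2311
  a_D = 815/2311

Starting state is C, so the absorption probability is a_C = 551/2311.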